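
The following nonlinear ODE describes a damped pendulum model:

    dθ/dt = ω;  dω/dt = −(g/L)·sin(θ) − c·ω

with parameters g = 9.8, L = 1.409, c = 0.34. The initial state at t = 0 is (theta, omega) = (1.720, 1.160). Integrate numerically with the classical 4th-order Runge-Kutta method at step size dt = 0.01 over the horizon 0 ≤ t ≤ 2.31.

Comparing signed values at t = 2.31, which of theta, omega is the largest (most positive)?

t=0.000: state=(1.720, 1.160)
step 1 (dt=0.01): k1=(1.160, -7.272), k2=(1.124, -7.254), k3=(1.124, -7.254), k4=(1.087, -7.236); state += dt/6·(k1+2k2+2k3+k4)
t=0.010: state=(1.731, 1.087)
t=0.020: state=(1.742, 1.015)
t=0.030: state=(1.752, 0.943)
continuing one RK4 step at a time; state shown every 10 steps (Δt=0.1):
t=0.100: state=(1.800, 0.451)
t=0.200: state=(1.811, -0.229)
t=0.300: state=(1.755, -0.889)
t=0.400: state=(1.634, -1.537)
t=0.500: state=(1.448, -2.168)
t=0.600: state=(1.202, -2.758)
t=0.700: state=(0.900, -3.258)
t=0.800: state=(0.555, -3.602)
t=0.900: state=(0.187, -3.728)
t=1.000: state=(-0.182, -3.604)
t=1.100: state=(-0.526, -3.245)
t=1.200: state=(-0.825, -2.707)
t=1.300: state=(-1.064, -2.062)
t=1.400: state=(-1.236, -1.368)
t=1.500: state=(-1.337, -0.665)
t=1.600: state=(-1.369, 0.026)
t=1.700: state=(-1.333, 0.693)
t=1.800: state=(-1.232, 1.326)
t=1.900: state=(-1.069, 1.907)
t=2.000: state=(-0.853, 2.404)
t=2.100: state=(-0.593, 2.776)
t=2.200: state=(-0.303, 2.979)
t=2.300: state=(-0.004, 2.983)
t=2.310: state=(0.026, 2.972)
compare at T: theta=0.026, omega=2.972

largest component: omega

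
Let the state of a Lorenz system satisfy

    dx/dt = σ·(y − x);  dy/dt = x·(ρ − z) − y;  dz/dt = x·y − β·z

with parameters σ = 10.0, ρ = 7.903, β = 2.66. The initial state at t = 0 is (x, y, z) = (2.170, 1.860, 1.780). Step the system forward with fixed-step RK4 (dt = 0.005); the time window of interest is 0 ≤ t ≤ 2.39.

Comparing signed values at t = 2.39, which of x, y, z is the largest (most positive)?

t=0.000: state=(2.170, 1.860, 1.780)
step 1 (dt=0.005): k1=(-3.100, 11.427, -0.699), k2=(-2.737, 11.355, -0.647), k3=(-2.748, 11.360, -0.646), k4=(-2.395, 11.293, -0.593); state += dt/6·(k1+2k2+2k3+k4)
t=0.005: state=(2.156, 1.917, 1.777)
t=0.010: state=(2.146, 1.973, 1.774)
t=0.015: state=(2.139, 2.029, 1.772)
continuing one RK4 step at a time; state shown every 20 steps (Δt=0.1):
t=0.100: state=(2.380, 2.966, 1.838)
t=0.200: state=(3.201, 4.225, 2.294)
t=0.300: state=(4.370, 5.645, 3.422)
t=0.400: state=(5.628, 6.777, 5.416)
t=0.500: state=(6.448, 6.833, 7.872)
t=0.600: state=(6.286, 5.598, 9.588)
t=0.700: state=(5.255, 4.014, 9.777)
t=0.800: state=(4.051, 2.974, 8.884)
t=0.900: state=(3.191, 2.558, 7.661)
t=1.000: state=(2.770, 2.545, 6.523)
t=1.100: state=(2.704, 2.782, 5.631)
t=1.200: state=(2.901, 3.206, 5.048)
t=1.300: state=(3.299, 3.784, 4.821)
t=1.400: state=(3.850, 4.452, 4.994)
t=1.500: state=(4.466, 5.072, 5.584)
t=1.600: state=(5.001, 5.433, 6.493)
t=1.700: state=(5.273, 5.364, 7.444)
t=1.800: state=(5.175, 4.902, 8.080)
t=1.900: state=(4.781, 4.302, 8.203)
t=2.000: state=(4.290, 3.818, 7.891)
t=2.100: state=(3.884, 3.560, 7.356)
t=2.200: state=(3.654, 3.518, 6.797)
t=2.300: state=(3.608, 3.647, 6.344)
t=2.390: state=(3.702, 3.868, 6.090)
compare at T: x=3.702, y=3.868, z=6.090

largest component: z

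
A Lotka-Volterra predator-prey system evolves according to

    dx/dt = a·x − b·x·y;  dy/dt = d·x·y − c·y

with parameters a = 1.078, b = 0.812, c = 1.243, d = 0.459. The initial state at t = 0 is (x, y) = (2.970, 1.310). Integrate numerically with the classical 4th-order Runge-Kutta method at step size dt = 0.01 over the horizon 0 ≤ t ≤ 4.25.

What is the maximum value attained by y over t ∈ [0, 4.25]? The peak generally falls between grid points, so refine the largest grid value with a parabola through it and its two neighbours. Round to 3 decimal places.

t=0.000: state=(2.970, 1.310)
step 1 (dt=0.01): k1=(0.042, 0.158), k2=(0.041, 0.158), k3=(0.041, 0.158), k4=(0.039, 0.158); state += dt/6·(k1+2k2+2k3+k4)
t=0.010: state=(2.970, 1.312)
t=0.020: state=(2.971, 1.313)
t=0.030: state=(2.971, 1.315)
continuing one RK4 step at a time; state shown every 20 steps (Δt=0.2):
t=0.200: state=(2.971, 1.342)
t=0.400: state=(2.956, 1.374)
t=0.600: state=(2.927, 1.404)
t=0.800: state=(2.884, 1.430)
t=1.000: state=(2.832, 1.450)
t=1.200: state=(2.773, 1.462)
t=1.400: state=(2.712, 1.467)
t=1.600: state=(2.652, 1.463)
t=1.800: state=(2.596, 1.452)
t=2.000: state=(2.547, 1.434)
t=2.200: state=(2.508, 1.410)
t=2.400: state=(2.480, 1.383)
t=2.600: state=(2.464, 1.353)
t=2.800: state=(2.460, 1.323)
t=3.000: state=(2.468, 1.293)
t=3.200: state=(2.487, 1.266)
t=3.400: state=(2.517, 1.242)
t=3.600: state=(2.557, 1.223)
t=3.800: state=(2.604, 1.209)
t=4.000: state=(2.656, 1.200)
t=4.200: state=(2.713, 1.197)
t=4.250: state=(2.727, 1.198)
largest grid value and its neighbours: y(1.400)=1.46701, y(1.410)=1.46703, y(1.420)=1.46702
parabola through these three points peaks at t≈1.412 with y≈1.46703

max y = 1.467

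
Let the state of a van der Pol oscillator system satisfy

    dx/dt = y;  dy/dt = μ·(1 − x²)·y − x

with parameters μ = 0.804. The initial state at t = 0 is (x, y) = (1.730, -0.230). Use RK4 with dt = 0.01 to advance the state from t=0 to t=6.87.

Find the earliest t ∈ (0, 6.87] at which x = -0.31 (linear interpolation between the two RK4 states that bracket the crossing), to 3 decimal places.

t = 1.799

t=0.000: state=(1.730, -0.230)
step 1 (dt=0.01): k1=(-0.230, -1.361), k2=(-0.237, -1.350), k3=(-0.237, -1.350), k4=(-0.244, -1.339); state += dt/6·(k1+2k2+2k3+k4)
t=0.010: state=(1.728, -0.244)
t=0.020: state=(1.725, -0.257)
t=0.030: state=(1.722, -0.270)
continuing one RK4 step at a time; state shown every 25 steps (Δt=0.25):
t=0.250: state=(1.635, -0.512)
t=0.500: state=(1.480, -0.724)
t=0.750: state=(1.274, -0.921)
t=1.000: state=(1.017, -1.143)
t=1.250: state=(0.698, -1.424)
t=1.500: state=(0.298, -1.788)
t=1.750: state=(-0.201, -2.194)
t=1.790: state=(-0.289, -2.251)
next step: t=1.800: state=(-0.312, -2.265) — x has crossed -0.31
linear interpolation between t=1.790 (-0.28945) and t=1.800 (-0.31204) → t≈1.799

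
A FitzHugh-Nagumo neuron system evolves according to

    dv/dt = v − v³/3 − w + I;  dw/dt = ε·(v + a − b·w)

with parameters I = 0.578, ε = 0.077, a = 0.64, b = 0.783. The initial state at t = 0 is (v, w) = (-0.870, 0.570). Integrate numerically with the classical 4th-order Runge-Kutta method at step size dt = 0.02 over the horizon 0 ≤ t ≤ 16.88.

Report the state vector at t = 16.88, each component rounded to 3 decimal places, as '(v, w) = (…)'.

t=0.000: state=(-0.870, 0.570)
step 1 (dt=0.02): k1=(-0.642, -0.052), k2=(-0.644, -0.053), k3=(-0.644, -0.053), k4=(-0.644, -0.053); state += dt/6·(k1+2k2+2k3+k4)
t=0.020: state=(-0.883, 0.569)
t=0.040: state=(-0.896, 0.568)
t=0.060: state=(-0.909, 0.567)
continuing one RK4 step at a time; state shown every 50 steps (Δt=1):
t=1.000: state=(-1.431, 0.496)
t=2.000: state=(-1.609, 0.400)
t=3.000: state=(-1.600, 0.304)
t=4.000: state=(-1.551, 0.216)
t=5.000: state=(-1.494, 0.137)
t=6.000: state=(-1.435, 0.068)
t=7.000: state=(-1.374, 0.007)
t=8.000: state=(-1.311, -0.046)
t=9.000: state=(-1.245, -0.091)
t=10.000: state=(-1.175, -0.128)
t=11.000: state=(-1.100, -0.158)
t=12.000: state=(-1.014, -0.180)
t=13.000: state=(-0.913, -0.194)
t=14.000: state=(-0.783, -0.198)
t=15.000: state=(-0.590, -0.191)
t=16.000: state=(-0.235, -0.164)
t=16.880: state=(0.450, -0.109)

(v, w) = (0.450, -0.109)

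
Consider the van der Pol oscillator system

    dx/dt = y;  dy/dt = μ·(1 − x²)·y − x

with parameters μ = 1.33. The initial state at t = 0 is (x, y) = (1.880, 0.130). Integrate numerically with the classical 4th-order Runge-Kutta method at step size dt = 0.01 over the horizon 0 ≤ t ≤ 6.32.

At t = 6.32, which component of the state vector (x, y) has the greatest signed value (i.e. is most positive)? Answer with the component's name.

t=0.000: state=(1.880, 0.130)
step 1 (dt=0.01): k1=(0.130, -2.318), k2=(0.118, -2.280), k3=(0.119, -2.281), k4=(0.107, -2.243); state += dt/6·(k1+2k2+2k3+k4)
t=0.010: state=(1.881, 0.107)
t=0.020: state=(1.882, 0.085)
t=0.030: state=(1.883, 0.064)
continuing one RK4 step at a time; state shown every 25 steps (Δt=0.25):
t=0.250: state=(1.857, -0.262)
t=0.500: state=(1.766, -0.441)
t=0.750: state=(1.642, -0.552)
t=1.000: state=(1.491, -0.653)
t=1.250: state=(1.313, -0.775)
t=1.500: state=(1.100, -0.947)
t=1.750: state=(0.832, -1.211)
t=2.000: state=(0.480, -1.639)
t=2.250: state=(-0.007, -2.301)
t=2.500: state=(-0.674, -2.971)
t=2.750: state=(-1.403, -2.590)
t=3.000: state=(-1.870, -1.118)
t=3.250: state=(-2.009, -0.120)
t=3.500: state=(-1.981, 0.273)
t=3.750: state=(-1.891, 0.428)
t=4.000: state=(-1.773, 0.515)
t=4.250: state=(-1.635, 0.591)
t=4.500: state=(-1.476, 0.681)
t=4.750: state=(-1.291, 0.802)
t=5.000: state=(-1.070, 0.981)
t=5.250: state=(-0.792, 1.262)
t=5.500: state=(-0.424, 1.719)
t=5.750: state=(0.088, 2.412)
t=6.000: state=(0.778, 3.017)
t=6.250: state=(1.491, 2.418)
t=6.320: state=(1.646, 2.006)
compare at T: x=1.646, y=2.006

largest component: y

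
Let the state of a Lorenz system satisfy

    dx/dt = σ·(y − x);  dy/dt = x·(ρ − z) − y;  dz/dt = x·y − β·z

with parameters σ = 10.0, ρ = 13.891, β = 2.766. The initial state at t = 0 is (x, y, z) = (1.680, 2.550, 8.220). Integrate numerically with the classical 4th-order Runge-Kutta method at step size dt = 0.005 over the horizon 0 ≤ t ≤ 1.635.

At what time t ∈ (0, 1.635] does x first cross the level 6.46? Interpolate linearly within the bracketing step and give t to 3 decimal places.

t = 0.325

t=0.000: state=(1.680, 2.550, 8.220)
step 1 (dt=0.005): k1=(8.700, 6.977, -18.453), k2=(8.657, 7.162, -18.240), k3=(8.663, 7.160, -18.241), k4=(8.625, 7.344, -18.028); state += dt/6·(k1+2k2+2k3+k4)
t=0.005: state=(1.723, 2.586, 8.129)
t=0.010: state=(1.766, 2.623, 8.040)
t=0.015: state=(1.809, 2.663, 7.953)
continuing one RK4 step at a time; state shown every 20 steps (Δt=0.1):
t=0.100: state=(2.585, 3.624, 6.810)
t=0.200: state=(3.897, 5.528, 6.462)
t=0.300: state=(5.877, 8.164, 7.867)
t=0.325: state=(6.460, 8.824, 8.609)
next step: t=0.330: state=(6.578, 8.949, 8.778) — x has crossed 6.46
linear interpolation between t=0.325 (6.45960) and t=0.330 (6.57800) → t≈0.325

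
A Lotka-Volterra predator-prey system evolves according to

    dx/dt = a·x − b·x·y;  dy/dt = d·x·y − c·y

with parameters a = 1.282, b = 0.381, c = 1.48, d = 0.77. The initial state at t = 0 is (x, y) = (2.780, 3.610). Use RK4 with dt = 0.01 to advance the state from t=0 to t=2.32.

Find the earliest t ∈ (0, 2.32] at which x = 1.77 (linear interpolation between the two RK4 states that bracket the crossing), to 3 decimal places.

t = 0.988

t=0.000: state=(2.780, 3.610)
step 1 (dt=0.01): k1=(-0.260, 2.385), k2=(-0.272, 2.389), k3=(-0.272, 2.389), k4=(-0.285, 2.393); state += dt/6·(k1+2k2+2k3+k4)
t=0.010: state=(2.777, 3.634)
t=0.020: state=(2.774, 3.658)
t=0.030: state=(2.771, 3.682)
continuing one RK4 step at a time; state shown every 10 steps (Δt=0.1):
t=0.100: state=(2.742, 3.851)
t=0.200: state=(2.679, 4.093)
t=0.300: state=(2.594, 4.325)
t=0.400: state=(2.490, 4.537)
t=0.500: state=(2.373, 4.719)
t=0.600: state=(2.247, 4.862)
t=0.700: state=(2.118, 4.961)
t=0.800: state=(1.991, 5.012)
t=0.900: state=(1.870, 5.015)
t=0.980: state=(1.779, 4.985)
next step: t=0.990: state=(1.768, 4.979) — x has crossed 1.77
linear interpolation between t=0.980 (1.77872) and t=0.990 (1.76779) → t≈0.988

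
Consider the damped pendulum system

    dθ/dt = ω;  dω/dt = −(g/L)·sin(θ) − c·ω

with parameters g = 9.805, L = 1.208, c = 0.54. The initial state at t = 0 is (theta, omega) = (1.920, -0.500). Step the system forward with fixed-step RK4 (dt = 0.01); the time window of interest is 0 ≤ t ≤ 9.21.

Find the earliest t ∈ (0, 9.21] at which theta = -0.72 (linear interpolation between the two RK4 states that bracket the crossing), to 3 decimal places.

t = 0.909

t=0.000: state=(1.920, -0.500)
step 1 (dt=0.01): k1=(-0.500, -7.357), k2=(-0.537, -7.344), k3=(-0.537, -7.344), k4=(-0.573, -7.332); state += dt/6·(k1+2k2+2k3+k4)
t=0.010: state=(1.915, -0.573)
t=0.020: state=(1.909, -0.647)
t=0.030: state=(1.902, -0.720)
continuing one RK4 step at a time; state shown every 50 steps (Δt=0.5):
t=0.500: state=(0.803, -3.727)
t=0.900: state=(-0.694, -3.003)
next step: t=0.910: state=(-0.723, -2.934) — theta has crossed -0.72
linear interpolation between t=0.900 (-0.69363) and t=0.910 (-0.72331) → t≈0.909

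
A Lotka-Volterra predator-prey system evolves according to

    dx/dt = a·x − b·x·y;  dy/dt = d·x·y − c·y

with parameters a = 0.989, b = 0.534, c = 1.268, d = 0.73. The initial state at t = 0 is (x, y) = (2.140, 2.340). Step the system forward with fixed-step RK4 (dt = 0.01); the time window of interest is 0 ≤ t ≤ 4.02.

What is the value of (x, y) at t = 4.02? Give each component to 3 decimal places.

(x, y) = (1.952, 1.324)

t=0.000: state=(2.140, 2.340)
step 1 (dt=0.01): k1=(-0.558, 0.688), k2=(-0.561, 0.685), k3=(-0.561, 0.685), k4=(-0.564, 0.681); state += dt/6·(k1+2k2+2k3+k4)
t=0.010: state=(2.134, 2.347)
t=0.020: state=(2.129, 2.354)
t=0.030: state=(2.123, 2.360)
continuing one RK4 step at a time; state shown every 20 steps (Δt=0.2):
t=0.200: state=(2.018, 2.460)
t=0.400: state=(1.882, 2.538)
t=0.600: state=(1.746, 2.567)
t=0.800: state=(1.619, 2.546)
t=1.000: state=(1.508, 2.481)
t=1.200: state=(1.417, 2.383)
t=1.400: state=(1.347, 2.262)
t=1.600: state=(1.298, 2.129)
t=1.800: state=(1.270, 1.992)
t=2.000: state=(1.260, 1.859)
t=2.200: state=(1.267, 1.735)
t=2.400: state=(1.291, 1.622)
t=2.600: state=(1.331, 1.524)
t=2.800: state=(1.384, 1.442)
t=3.000: state=(1.452, 1.376)
t=3.200: state=(1.532, 1.327)
t=3.400: state=(1.623, 1.296)
t=3.600: state=(1.723, 1.284)
t=3.800: state=(1.831, 1.292)
t=4.000: state=(1.941, 1.320)
t=4.020: state=(1.952, 1.324)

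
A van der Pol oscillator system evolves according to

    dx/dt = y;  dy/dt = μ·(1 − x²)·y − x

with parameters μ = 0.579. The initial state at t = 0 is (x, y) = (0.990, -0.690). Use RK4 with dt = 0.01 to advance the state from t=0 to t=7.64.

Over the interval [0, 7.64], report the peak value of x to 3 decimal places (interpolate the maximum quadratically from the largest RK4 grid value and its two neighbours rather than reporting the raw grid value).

max x = 1.951

t=0.000: state=(0.990, -0.690)
step 1 (dt=0.01): k1=(-0.690, -0.998), k2=(-0.695, -0.997), k3=(-0.695, -0.997), k4=(-0.700, -0.997); state += dt/6·(k1+2k2+2k3+k4)
t=0.010: state=(0.983, -0.700)
t=0.020: state=(0.976, -0.710)
t=0.030: state=(0.969, -0.720)
continuing one RK4 step at a time; state shown every 25 steps (Δt=0.25):
t=0.250: state=(0.787, -0.938)
t=0.500: state=(0.521, -1.190)
t=0.750: state=(0.191, -1.445)
t=1.000: state=(-0.199, -1.668)
t=1.250: state=(-0.633, -1.769)
t=1.500: state=(-1.063, -1.622)
t=1.750: state=(-1.420, -1.195)
t=2.000: state=(-1.649, -0.629)
t=2.250: state=(-1.738, -0.106)
t=2.500: state=(-1.712, 0.297)
t=2.750: state=(-1.598, 0.598)
t=3.000: state=(-1.417, 0.843)
t=3.250: state=(-1.178, 1.073)
t=3.500: state=(-0.880, 1.320)
t=3.750: state=(-0.515, 1.602)
t=4.000: state=(-0.077, 1.905)
t=4.250: state=(0.432, 2.141)
t=4.500: state=(0.972, 2.116)
t=4.750: state=(1.454, 1.673)
t=5.000: state=(1.785, 0.952)
t=5.250: state=(1.934, 0.271)
t=5.500: state=(1.937, -0.219)
t=5.750: state=(1.838, -0.547)
t=6.000: state=(1.671, -0.785)
t=6.250: state=(1.449, -0.991)
t=6.500: state=(1.175, -1.205)
t=6.750: state=(0.843, -1.453)
t=7.000: state=(0.444, -1.748)
t=7.250: state=(-0.032, -2.060)
t=7.500: state=(-0.577, -2.263)
t=7.640: state=(-0.894, -2.243)
largest grid value and its neighbours: x(5.370)=1.95079, x(5.380)=1.95081, x(5.390)=1.95062
parabola through these three points peaks at t≈5.376 with x≈1.95082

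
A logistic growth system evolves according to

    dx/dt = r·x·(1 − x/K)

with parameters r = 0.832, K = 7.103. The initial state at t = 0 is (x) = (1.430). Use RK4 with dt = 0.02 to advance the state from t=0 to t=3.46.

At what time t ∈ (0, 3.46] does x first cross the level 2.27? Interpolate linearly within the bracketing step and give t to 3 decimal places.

t=0.000: state=(1.430)
step 1 (dt=0.02): k1=(0.950), k2=(0.955), k3=(0.955), k4=(0.960); state += dt/6·(k1+2k2+2k3+k4)
t=0.020: state=(1.449)
t=0.040: state=(1.468)
t=0.060: state=(1.488)
continuing one RK4 step at a time; state shown every 10 steps (Δt=0.2):
t=0.200: state=(1.630)
t=0.400: state=(1.848)
t=0.600: state=(2.084)
t=0.740: state=(2.260)
next step: t=0.760: state=(2.285) — x has crossed 2.27
linear interpolation between t=0.740 (2.25970) and t=0.760 (2.28542) → t≈0.748

t = 0.748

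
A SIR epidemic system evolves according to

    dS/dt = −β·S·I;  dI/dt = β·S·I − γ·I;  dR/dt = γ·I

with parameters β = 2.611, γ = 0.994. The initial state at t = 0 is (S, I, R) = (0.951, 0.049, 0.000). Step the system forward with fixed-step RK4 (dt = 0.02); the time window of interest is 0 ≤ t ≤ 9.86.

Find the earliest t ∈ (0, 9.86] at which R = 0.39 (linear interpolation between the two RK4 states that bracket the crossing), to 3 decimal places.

t=0.000: state=(0.951, 0.049, 0.000)
step 1 (dt=0.02): k1=(-0.122, 0.073, 0.049), k2=(-0.123, 0.074, 0.049), k3=(-0.123, 0.074, 0.049), k4=(-0.125, 0.075, 0.050); state += dt/6·(k1+2k2+2k3+k4)
t=0.020: state=(0.949, 0.050, 0.001)
t=0.040: state=(0.946, 0.052, 0.002)
t=0.060: state=(0.943, 0.054, 0.003)
continuing one RK4 step at a time; state shown every 25 steps (Δt=0.5):
t=0.500: state=(0.866, 0.098, 0.035)
t=1.000: state=(0.728, 0.170, 0.102)
t=1.500: state=(0.556, 0.240, 0.204)
t=2.000: state=(0.396, 0.270, 0.333)
t=2.200: state=(0.344, 0.269, 0.387)
next step: t=2.220: state=(0.339, 0.268, 0.392) — R has crossed 0.39
linear interpolation between t=2.200 (0.38680) and t=2.220 (0.39214) → t≈2.212

t = 2.212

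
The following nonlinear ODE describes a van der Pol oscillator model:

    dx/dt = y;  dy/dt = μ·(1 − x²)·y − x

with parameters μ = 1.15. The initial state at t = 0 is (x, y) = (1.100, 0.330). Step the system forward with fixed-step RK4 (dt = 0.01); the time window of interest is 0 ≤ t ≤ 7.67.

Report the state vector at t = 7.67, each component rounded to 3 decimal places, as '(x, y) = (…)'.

t=0.000: state=(1.100, 0.330)
step 1 (dt=0.01): k1=(0.330, -1.180), k2=(0.324, -1.181), k3=(0.324, -1.181), k4=(0.318, -1.183); state += dt/6·(k1+2k2+2k3+k4)
t=0.010: state=(1.103, 0.318)
t=0.020: state=(1.106, 0.306)
t=0.030: state=(1.109, 0.294)
continuing one RK4 step at a time; state shown every 25 steps (Δt=0.25):
t=0.250: state=(1.145, 0.034)
t=0.500: state=(1.119, -0.242)
t=0.750: state=(1.026, -0.495)
t=1.000: state=(0.871, -0.751)
t=1.250: state=(0.647, -1.050)
t=1.500: state=(0.338, -1.442)
t=1.750: state=(-0.083, -1.946)
t=2.000: state=(-0.632, -2.393)
t=2.250: state=(-1.229, -2.232)
t=2.500: state=(-1.678, -1.281)
t=2.750: state=(-1.873, -0.348)
t=3.000: state=(-1.888, 0.168)
t=3.250: state=(-1.811, 0.418)
t=3.500: state=(-1.687, 0.563)
t=3.750: state=(-1.532, 0.681)
t=4.000: state=(-1.346, 0.812)
t=4.250: state=(-1.123, 0.986)
t=4.500: state=(-0.846, 1.241)
t=4.750: state=(-0.491, 1.632)
t=5.000: state=(-0.015, 2.200)
t=5.250: state=(0.610, 2.761)
t=5.500: state=(1.301, 2.558)
t=5.750: state=(1.799, 1.349)
t=6.000: state=(1.992, 0.293)
t=6.250: state=(1.993, -0.212)
t=6.500: state=(1.910, -0.430)
t=6.750: state=(1.786, -0.550)
t=7.000: state=(1.636, -0.646)
t=7.250: state=(1.462, -0.753)
t=7.500: state=(1.257, -0.893)
t=7.670: state=(1.095, -1.021)

(x, y) = (1.095, -1.021)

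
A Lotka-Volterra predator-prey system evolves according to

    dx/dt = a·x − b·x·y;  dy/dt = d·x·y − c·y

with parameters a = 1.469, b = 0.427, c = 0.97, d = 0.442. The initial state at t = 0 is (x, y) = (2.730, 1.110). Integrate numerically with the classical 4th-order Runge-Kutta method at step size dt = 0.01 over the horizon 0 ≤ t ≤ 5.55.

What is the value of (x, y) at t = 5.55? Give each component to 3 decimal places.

(x, y) = (2.136, 1.083)

t=0.000: state=(2.730, 1.110)
step 1 (dt=0.01): k1=(2.716, 0.263), k2=(2.728, 0.270), k3=(2.728, 0.270), k4=(2.740, 0.277); state += dt/6·(k1+2k2+2k3+k4)
t=0.010: state=(2.757, 1.113)
t=0.020: state=(2.785, 1.116)
t=0.030: state=(2.813, 1.119)
continuing one RK4 step at a time; state shown every 20 steps (Δt=0.2):
t=0.200: state=(3.321, 1.194)
t=0.400: state=(3.998, 1.358)
t=0.600: state=(4.723, 1.644)
t=0.800: state=(5.404, 2.121)
t=1.000: state=(5.869, 2.882)
t=1.200: state=(5.882, 4.007)
t=1.400: state=(5.281, 5.430)
t=1.600: state=(4.191, 6.814)
t=1.800: state=(3.010, 7.709)
t=2.000: state=(2.062, 7.927)
t=2.200: state=(1.421, 7.600)
t=2.400: state=(1.022, 6.963)
t=2.600: state=(0.781, 6.206)
t=2.800: state=(0.637, 5.439)
t=3.000: state=(0.554, 4.720)
t=3.200: state=(0.511, 4.075)
t=3.400: state=(0.496, 3.508)
t=3.600: state=(0.504, 3.020)
t=3.800: state=(0.532, 2.603)
t=4.000: state=(0.580, 2.252)
t=4.200: state=(0.651, 1.958)
t=4.400: state=(0.747, 1.715)
t=4.600: state=(0.873, 1.517)
t=4.800: state=(1.036, 1.359)
t=5.000: state=(1.244, 1.238)
t=5.200: state=(1.507, 1.151)
t=5.400: state=(1.837, 1.098)
t=5.550: state=(2.136, 1.083)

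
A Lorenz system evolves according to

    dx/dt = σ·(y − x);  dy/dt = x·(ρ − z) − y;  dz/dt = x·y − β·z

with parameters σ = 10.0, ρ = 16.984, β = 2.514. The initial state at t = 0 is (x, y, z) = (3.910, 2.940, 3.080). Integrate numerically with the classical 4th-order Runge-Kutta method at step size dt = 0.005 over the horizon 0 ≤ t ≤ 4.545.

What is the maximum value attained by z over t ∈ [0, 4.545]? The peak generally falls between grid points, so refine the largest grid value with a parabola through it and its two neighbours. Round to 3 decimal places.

max z = 25.656

t=0.000: state=(3.910, 2.940, 3.080)
step 1 (dt=0.005): k1=(-9.700, 51.425, 3.752), k2=(-8.172, 50.922, 4.157), k3=(-8.223, 50.973, 4.161), k4=(-6.740, 50.518, 4.565); state += dt/6·(k1+2k2+2k3+k4)
t=0.005: state=(3.869, 3.195, 3.101)
t=0.010: state=(3.842, 3.446, 3.126)
t=0.015: state=(3.829, 3.693, 3.155)
continuing one RK4 step at a time; state shown every 40 steps (Δt=0.2):
t=0.200: state=(9.098, 13.701, 10.573)
t=0.400: state=(8.999, 3.189, 25.058)
t=0.600: state=(0.829, -0.751, 15.414)
t=0.800: state=(-0.467, -0.756, 9.329)
t=1.000: state=(-1.369, -2.151, 5.844)
t=1.200: state=(-4.643, -7.515, 5.753)
t=1.400: state=(-11.495, -12.782, 20.044)
t=1.600: state=(-4.733, -0.519, 20.527)
t=1.800: state=(-0.779, -0.317, 12.461)
t=2.000: state=(-0.802, -1.139, 7.613)
t=2.200: state=(-2.356, -3.793, 5.185)
t=2.400: state=(-7.834, -11.885, 9.632)
t=2.600: state=(-10.011, -5.849, 24.480)
t=2.800: state=(-2.019, -0.056, 16.408)
t=3.000: state=(-0.656, -0.683, 9.970)
t=3.200: state=(-1.366, -2.105, 6.235)
t=3.400: state=(-4.481, -7.217, 5.849)
t=3.600: state=(-11.293, -12.947, 19.284)
t=3.800: state=(-5.101, -0.795, 20.824)
t=4.000: state=(-0.936, -0.435, 12.700)
t=4.200: state=(-1.003, -1.419, 7.801)
t=4.400: state=(-2.892, -4.615, 5.599)
t=4.545: state=(-6.792, -10.485, 8.403)
largest grid value and its neighbours: z(0.365)=25.65059, z(0.370)=25.65354, z(0.375)=25.62375
parabola through these three points peaks at t≈0.368 with z≈25.65629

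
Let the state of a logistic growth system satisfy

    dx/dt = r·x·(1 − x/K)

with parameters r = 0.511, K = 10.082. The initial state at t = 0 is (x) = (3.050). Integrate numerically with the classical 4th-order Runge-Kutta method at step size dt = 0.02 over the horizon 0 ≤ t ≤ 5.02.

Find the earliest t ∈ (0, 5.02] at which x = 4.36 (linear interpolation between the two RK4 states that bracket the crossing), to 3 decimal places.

t = 1.103

t=0.000: state=(3.050)
step 1 (dt=0.02): k1=(1.087), k2=(1.089), k3=(1.089), k4=(1.091); state += dt/6·(k1+2k2+2k3+k4)
t=0.020: state=(3.072)
t=0.040: state=(3.094)
t=0.060: state=(3.116)
continuing one RK4 step at a time; state shown every 10 steps (Δt=0.2):
t=0.200: state=(3.272)
t=0.400: state=(3.501)
t=0.600: state=(3.739)
t=0.800: state=(3.982)
t=1.000: state=(4.231)
t=1.100: state=(4.357)
next step: t=1.120: state=(4.382) — x has crossed 4.36
linear interpolation between t=1.100 (4.35658) and t=1.120 (4.38188) → t≈1.103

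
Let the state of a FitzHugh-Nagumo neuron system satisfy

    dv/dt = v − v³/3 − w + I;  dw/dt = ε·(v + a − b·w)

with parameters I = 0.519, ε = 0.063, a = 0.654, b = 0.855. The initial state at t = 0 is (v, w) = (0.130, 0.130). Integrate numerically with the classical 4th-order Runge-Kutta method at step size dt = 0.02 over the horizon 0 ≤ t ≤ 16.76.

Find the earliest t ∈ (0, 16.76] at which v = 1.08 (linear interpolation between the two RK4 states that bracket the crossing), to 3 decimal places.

t=0.000: state=(0.130, 0.130)
step 1 (dt=0.02): k1=(0.518, 0.042), k2=(0.523, 0.043), k3=(0.523, 0.043), k4=(0.528, 0.043); state += dt/6·(k1+2k2+2k3+k4)
t=0.020: state=(0.140, 0.131)
t=0.040: state=(0.151, 0.132)
t=0.060: state=(0.162, 0.133)
continuing one RK4 step at a time; state shown every 50 steps (Δt=1):
t=1.000: state=(0.906, 0.193)
t=1.160: state=(1.064, 0.208)
next step: t=1.180: state=(1.083, 0.209) — v has crossed 1.08
linear interpolation between t=1.160 (1.06373) and t=1.180 (1.08316) → t≈1.177

t = 1.177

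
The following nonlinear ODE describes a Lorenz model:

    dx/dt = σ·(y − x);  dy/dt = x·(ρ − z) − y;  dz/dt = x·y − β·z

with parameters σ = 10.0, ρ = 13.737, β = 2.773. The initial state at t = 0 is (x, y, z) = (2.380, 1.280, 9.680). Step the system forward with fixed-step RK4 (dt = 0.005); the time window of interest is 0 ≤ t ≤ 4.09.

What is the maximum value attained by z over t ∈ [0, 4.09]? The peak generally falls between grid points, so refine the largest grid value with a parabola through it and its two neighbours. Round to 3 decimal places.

t=0.000: state=(2.380, 1.280, 9.680)
step 1 (dt=0.005): k1=(-11.000, 8.376, -23.796), k2=(-10.516, 8.383, -23.617), k3=(-10.528, 8.387, -23.617), k4=(-10.054, 8.395, -23.439); state += dt/6·(k1+2k2+2k3+k4)
t=0.005: state=(2.327, 1.322, 9.562)
t=0.010: state=(2.279, 1.364, 9.446)
t=0.015: state=(2.236, 1.406, 9.331)
continuing one RK4 step at a time; state shown every 40 steps (Δt=0.2):
t=0.200: state=(2.539, 3.412, 6.341)
t=0.400: state=(5.735, 8.054, 7.372)
t=0.600: state=(9.227, 9.011, 16.314)
t=0.800: state=(5.092, 2.811, 15.488)
t=1.000: state=(2.914, 2.850, 10.269)
t=1.200: state=(4.136, 5.367, 8.029)
t=1.400: state=(7.372, 8.935, 11.459)
t=1.600: state=(7.529, 5.992, 16.365)
t=1.800: state=(4.368, 3.402, 13.102)
t=2.000: state=(4.050, 4.580, 9.860)
t=2.200: state=(6.048, 7.337, 10.387)
t=2.400: state=(7.610, 7.421, 14.618)
t=2.600: state=(5.669, 4.508, 14.340)
t=2.800: state=(4.474, 4.493, 11.392)
t=3.000: state=(5.480, 6.345, 10.633)
t=3.200: state=(7.036, 7.401, 13.188)
t=3.400: state=(6.347, 5.506, 14.415)
t=3.600: state=(5.015, 4.727, 12.427)
t=3.800: state=(5.309, 5.820, 11.187)
t=4.000: state=(6.505, 6.983, 12.457)
t=4.090: state=(6.764, 6.833, 13.397)
largest grid value and its neighbours: z(0.670)=17.77725, z(0.675)=17.78812, z(0.680)=17.78741
parabola through these three points peaks at t≈0.677 with z≈17.78923

max z = 17.789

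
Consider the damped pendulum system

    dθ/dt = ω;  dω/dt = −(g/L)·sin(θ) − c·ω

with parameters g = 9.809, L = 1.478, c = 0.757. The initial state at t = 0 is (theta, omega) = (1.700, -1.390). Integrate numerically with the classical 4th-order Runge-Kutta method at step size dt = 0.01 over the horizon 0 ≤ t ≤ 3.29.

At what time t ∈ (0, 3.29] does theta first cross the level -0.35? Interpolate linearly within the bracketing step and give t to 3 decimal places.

t = 0.754

t=0.000: state=(1.700, -1.390)
step 1 (dt=0.01): k1=(-1.390, -5.529), k2=(-1.418, -5.514), k3=(-1.418, -5.514), k4=(-1.445, -5.499); state += dt/6·(k1+2k2+2k3+k4)
t=0.010: state=(1.686, -1.445)
t=0.020: state=(1.671, -1.500)
t=0.030: state=(1.656, -1.554)
continuing one RK4 step at a time; state shown every 20 steps (Δt=0.2):
t=0.200: state=(1.316, -2.417)
t=0.400: state=(0.754, -3.126)
t=0.600: state=(0.110, -3.185)
t=0.750: state=(-0.339, -2.728)
next step: t=0.760: state=(-0.366, -2.684) — theta has crossed -0.35
linear interpolation between t=0.750 (-0.33857) and t=0.760 (-0.36563) → t≈0.754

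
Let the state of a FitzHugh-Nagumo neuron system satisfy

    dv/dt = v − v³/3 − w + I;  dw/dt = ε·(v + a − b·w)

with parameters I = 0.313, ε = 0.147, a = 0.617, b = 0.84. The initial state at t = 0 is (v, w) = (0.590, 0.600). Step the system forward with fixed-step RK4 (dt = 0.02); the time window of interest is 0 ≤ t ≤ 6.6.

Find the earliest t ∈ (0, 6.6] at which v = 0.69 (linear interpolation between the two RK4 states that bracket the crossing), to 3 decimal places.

t=0.000: state=(0.590, 0.600)
step 1 (dt=0.02): k1=(0.235, 0.103), k2=(0.235, 0.104), k3=(0.235, 0.104), k4=(0.236, 0.104); state += dt/6·(k1+2k2+2k3+k4)
t=0.020: state=(0.595, 0.602)
t=0.040: state=(0.599, 0.604)
t=0.060: state=(0.604, 0.606)
t=0.400: state=(0.687, 0.643)
next step: t=0.420: state=(0.692, 0.645) — v has crossed 0.69
linear interpolation between t=0.400 (0.68708) and t=0.420 (0.69207) → t≈0.412

t = 0.412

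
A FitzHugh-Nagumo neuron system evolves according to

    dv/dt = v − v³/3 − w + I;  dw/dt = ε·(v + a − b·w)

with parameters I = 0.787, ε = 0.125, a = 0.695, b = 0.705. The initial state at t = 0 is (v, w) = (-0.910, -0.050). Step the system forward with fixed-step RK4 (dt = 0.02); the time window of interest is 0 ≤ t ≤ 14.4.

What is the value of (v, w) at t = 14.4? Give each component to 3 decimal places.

t=0.000: state=(-0.910, -0.050)
step 1 (dt=0.02): k1=(0.178, -0.022), k2=(0.179, -0.022), k3=(0.179, -0.022), k4=(0.179, -0.022); state += dt/6·(k1+2k2+2k3+k4)
t=0.020: state=(-0.906, -0.050)
t=0.040: state=(-0.903, -0.051)
t=0.060: state=(-0.899, -0.051)
continuing one RK4 step at a time; state shown every 25 steps (Δt=0.5):
t=0.500: state=(-0.813, -0.058)
t=1.000: state=(-0.696, -0.059)
t=1.500: state=(-0.545, -0.052)
t=2.000: state=(-0.337, -0.035)
t=2.500: state=(-0.028, -0.003)
t=3.000: state=(0.448, 0.052)
t=3.500: state=(1.089, 0.139)
t=4.000: state=(1.620, 0.260)
t=4.500: state=(1.830, 0.398)
t=5.000: state=(1.857, 0.537)
t=5.500: state=(1.826, 0.669)
t=6.000: state=(1.778, 0.793)
t=6.500: state=(1.726, 0.908)
t=7.000: state=(1.671, 1.015)
t=7.500: state=(1.614, 1.114)
t=8.000: state=(1.556, 1.206)
t=8.500: state=(1.496, 1.290)
t=9.000: state=(1.433, 1.366)
t=9.500: state=(1.368, 1.435)
t=10.000: state=(1.299, 1.497)
t=10.500: state=(1.225, 1.553)
t=11.000: state=(1.145, 1.601)
t=11.500: state=(1.055, 1.641)
t=12.000: state=(0.952, 1.675)
t=12.500: state=(0.829, 1.699)
t=13.000: state=(0.674, 1.715)
t=13.500: state=(0.463, 1.718)
t=14.000: state=(0.152, 1.706)
t=14.400: state=(-0.220, 1.680)

(v, w) = (-0.220, 1.680)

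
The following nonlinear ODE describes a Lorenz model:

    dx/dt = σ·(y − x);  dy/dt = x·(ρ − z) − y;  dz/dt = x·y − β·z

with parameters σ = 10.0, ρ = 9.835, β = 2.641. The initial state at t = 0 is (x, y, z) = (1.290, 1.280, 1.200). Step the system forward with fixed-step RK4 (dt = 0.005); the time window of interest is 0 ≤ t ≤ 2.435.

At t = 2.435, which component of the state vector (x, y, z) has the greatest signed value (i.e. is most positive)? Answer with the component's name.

largest component: z

t=0.000: state=(1.290, 1.280, 1.200)
step 1 (dt=0.005): k1=(-0.100, 9.859, -1.518), k2=(0.149, 9.837, -1.477), k3=(0.142, 9.843, -1.476), k4=(0.385, 9.826, -1.434); state += dt/6·(k1+2k2+2k3+k4)
t=0.005: state=(1.291, 1.329, 1.193)
t=0.010: state=(1.294, 1.378, 1.186)
t=0.015: state=(1.299, 1.427, 1.179)
continuing one RK4 step at a time; state shown every 20 steps (Δt=0.1):
t=0.100: state=(1.659, 2.333, 1.151)
t=0.200: state=(2.599, 3.814, 1.460)
t=0.300: state=(4.115, 5.935, 2.574)
t=0.400: state=(6.149, 8.278, 5.266)
t=0.500: state=(7.931, 9.065, 9.671)
t=0.600: state=(7.934, 6.757, 13.201)
t=0.700: state=(5.992, 3.644, 13.296)
t=0.800: state=(3.849, 2.085, 11.375)
t=0.900: state=(2.566, 1.735, 9.239)
t=1.000: state=(2.083, 1.896, 7.450)
t=1.100: state=(2.110, 2.326, 6.102)
t=1.200: state=(2.487, 3.021, 5.222)
t=1.300: state=(3.179, 4.029, 4.888)
t=1.400: state=(4.182, 5.323, 5.278)
t=1.500: state=(5.392, 6.611, 6.607)
t=1.600: state=(6.437, 7.198, 8.760)
t=1.700: state=(6.725, 6.492, 10.793)
t=1.800: state=(6.032, 4.980, 11.529)
t=1.900: state=(4.878, 3.741, 10.909)
t=2.000: state=(3.920, 3.182, 9.677)
t=2.100: state=(3.421, 3.153, 8.427)
t=2.200: state=(3.353, 3.470, 7.442)
t=2.300: state=(3.626, 4.041, 6.860)
t=2.400: state=(4.157, 4.786, 6.780)
t=2.435: state=(4.386, 5.064, 6.885)
compare at T: x=4.386, y=5.064, z=6.885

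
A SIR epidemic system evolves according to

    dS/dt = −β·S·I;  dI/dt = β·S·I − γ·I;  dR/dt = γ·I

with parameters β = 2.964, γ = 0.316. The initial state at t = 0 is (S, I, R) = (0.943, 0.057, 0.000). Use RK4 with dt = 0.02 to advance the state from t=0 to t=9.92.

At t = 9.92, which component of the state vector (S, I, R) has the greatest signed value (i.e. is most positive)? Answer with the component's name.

t=0.000: state=(0.943, 0.057, 0.000)
step 1 (dt=0.02): k1=(-0.159, 0.141, 0.018), k2=(-0.163, 0.145, 0.018), k3=(-0.163, 0.145, 0.018), k4=(-0.167, 0.148, 0.019); state += dt/6·(k1+2k2+2k3+k4)
t=0.020: state=(0.940, 0.060, 0.000)
t=0.040: state=(0.936, 0.063, 0.001)
t=0.060: state=(0.933, 0.066, 0.001)
continuing one RK4 step at a time; state shown every 25 steps (Δt=0.5):
t=0.500: state=(0.802, 0.180, 0.017)
t=1.000: state=(0.520, 0.416, 0.063)
t=1.500: state=(0.238, 0.615, 0.147)
t=2.000: state=(0.091, 0.660, 0.249)
t=2.500: state=(0.035, 0.614, 0.350)
t=3.000: state=(0.015, 0.543, 0.442)
t=3.500: state=(0.007, 0.471, 0.522)
t=4.000: state=(0.004, 0.405, 0.591)
t=4.500: state=(0.002, 0.347, 0.651)
t=5.000: state=(0.001, 0.297, 0.701)
t=5.500: state=(0.001, 0.254, 0.745)
t=6.000: state=(0.001, 0.217, 0.782)
t=6.500: state=(0.000, 0.186, 0.814)
t=7.000: state=(0.000, 0.159, 0.841)
t=7.500: state=(0.000, 0.136, 0.864)
t=8.000: state=(0.000, 0.116, 0.884)
t=8.500: state=(0.000, 0.099, 0.901)
t=9.000: state=(0.000, 0.084, 0.915)
t=9.500: state=(0.000, 0.072, 0.928)
t=9.920: state=(0.000, 0.063, 0.937)
compare at T: S=0.000, I=0.063, R=0.937

largest component: R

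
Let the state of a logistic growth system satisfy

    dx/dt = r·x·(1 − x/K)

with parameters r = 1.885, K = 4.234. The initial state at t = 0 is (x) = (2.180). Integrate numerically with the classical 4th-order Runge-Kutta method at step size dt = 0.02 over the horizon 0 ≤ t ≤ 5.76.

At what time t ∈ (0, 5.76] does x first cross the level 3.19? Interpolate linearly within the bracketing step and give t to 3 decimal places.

t = 0.561

t=0.000: state=(2.180)
step 1 (dt=0.02): k1=(1.994), k2=(1.992), k3=(1.992), k4=(1.991); state += dt/6·(k1+2k2+2k3+k4)
t=0.020: state=(2.220)
t=0.040: state=(2.260)
t=0.060: state=(2.299)
continuing one RK4 step at a time; state shown every 10 steps (Δt=0.2):
t=0.200: state=(2.572)
t=0.400: state=(2.934)
t=0.560: state=(3.189)
next step: t=0.580: state=(3.218) — x has crossed 3.19
linear interpolation between t=0.560 (3.18856) and t=0.580 (3.21796) → t≈0.561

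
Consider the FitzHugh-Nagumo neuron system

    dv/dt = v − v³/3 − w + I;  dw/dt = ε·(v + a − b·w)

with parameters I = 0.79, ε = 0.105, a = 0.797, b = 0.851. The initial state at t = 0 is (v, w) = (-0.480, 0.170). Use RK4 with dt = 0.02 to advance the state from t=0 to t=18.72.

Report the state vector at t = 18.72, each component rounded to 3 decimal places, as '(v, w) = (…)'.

t=0.000: state=(-0.480, 0.170)
step 1 (dt=0.02): k1=(0.177, 0.018), k2=(0.178, 0.018), k3=(0.178, 0.018), k4=(0.179, 0.018); state += dt/6·(k1+2k2+2k3+k4)
t=0.020: state=(-0.476, 0.170)
t=0.040: state=(-0.473, 0.171)
t=0.060: state=(-0.469, 0.171)
continuing one RK4 step at a time; state shown every 50 steps (Δt=1):
t=1.000: state=(-0.220, 0.199)
t=2.000: state=(0.375, 0.266)
t=3.000: state=(1.405, 0.413)
t=4.000: state=(1.785, 0.625)
t=5.000: state=(1.750, 0.831)
t=6.000: state=(1.663, 1.011)
t=7.000: state=(1.569, 1.167)
t=8.000: state=(1.471, 1.300)
t=9.000: state=(1.368, 1.412)
t=10.000: state=(1.256, 1.503)
t=11.000: state=(1.131, 1.574)
t=12.000: state=(0.980, 1.626)
t=13.000: state=(0.778, 1.656)
t=14.000: state=(0.451, 1.657)
t=15.000: state=(-0.256, 1.610)
t=16.000: state=(-1.536, 1.462)
t=17.000: state=(-1.915, 1.235)
t=18.000: state=(-1.868, 1.019)
t=18.720: state=(-1.811, 0.879)

(v, w) = (-1.811, 0.879)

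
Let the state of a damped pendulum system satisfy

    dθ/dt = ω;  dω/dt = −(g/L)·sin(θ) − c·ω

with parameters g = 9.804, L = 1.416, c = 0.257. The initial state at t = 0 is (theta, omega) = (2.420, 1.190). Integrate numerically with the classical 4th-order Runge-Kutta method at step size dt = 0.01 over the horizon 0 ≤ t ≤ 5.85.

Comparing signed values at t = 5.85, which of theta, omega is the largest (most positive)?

largest component: omega

t=0.000: state=(2.420, 1.190)
step 1 (dt=0.01): k1=(1.190, -4.880), k2=(1.166, -4.842), k3=(1.166, -4.843), k4=(1.142, -4.806); state += dt/6·(k1+2k2+2k3+k4)
t=0.010: state=(2.432, 1.142)
t=0.020: state=(2.443, 1.094)
t=0.030: state=(2.454, 1.047)
continuing one RK4 step at a time; state shown every 20 steps (Δt=0.2):
t=0.200: state=(2.569, 0.333)
t=0.400: state=(2.561, -0.405)
t=0.600: state=(2.403, -1.198)
t=0.800: state=(2.069, -2.182)
t=1.000: state=(1.516, -3.367)
t=1.200: state=(0.732, -4.392)
t=1.400: state=(-0.180, -4.525)
t=1.600: state=(-1.002, -3.546)
t=1.800: state=(-1.567, -2.081)
t=2.000: state=(-1.837, -0.647)
t=2.200: state=(-1.833, 0.680)
t=2.400: state=(-1.567, 1.976)
t=2.600: state=(-1.048, 3.172)
t=2.800: state=(-0.332, 3.863)
t=3.000: state=(0.431, 3.593)
t=3.200: state=(1.049, 2.497)
t=3.400: state=(1.410, 1.096)
t=3.600: state=(1.489, -0.302)
t=3.800: state=(1.295, -1.618)
t=4.000: state=(0.855, -2.725)
t=4.200: state=(0.241, -3.288)
t=4.400: state=(-0.403, -3.006)
t=4.600: state=(-0.914, -2.019)
t=4.800: state=(-1.191, -0.734)
t=5.000: state=(-1.206, 0.570)
t=5.200: state=(-0.971, 1.746)
t=5.400: state=(-0.530, 2.584)
t=5.600: state=(0.020, 2.792)
t=5.800: state=(0.537, 2.271)
t=5.850: state=(0.645, 2.050)
compare at T: theta=0.645, omega=2.050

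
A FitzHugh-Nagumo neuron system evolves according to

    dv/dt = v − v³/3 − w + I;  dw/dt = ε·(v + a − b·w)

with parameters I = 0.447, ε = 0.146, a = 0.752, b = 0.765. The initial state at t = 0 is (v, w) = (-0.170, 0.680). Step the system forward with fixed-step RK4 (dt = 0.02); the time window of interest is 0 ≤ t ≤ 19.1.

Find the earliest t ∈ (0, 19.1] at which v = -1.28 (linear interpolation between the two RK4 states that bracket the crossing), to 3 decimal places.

t = 1.593

t=0.000: state=(-0.170, 0.680)
step 1 (dt=0.02): k1=(-0.401, 0.009), k2=(-0.405, 0.008), k3=(-0.405, 0.008), k4=(-0.409, 0.008); state += dt/6·(k1+2k2+2k3+k4)
t=0.020: state=(-0.178, 0.680)
t=0.040: state=(-0.186, 0.680)
t=0.060: state=(-0.195, 0.680)
continuing one RK4 step at a time; state shown every 50 steps (Δt=1):
t=1.000: state=(-0.796, 0.650)
t=1.580: state=(-1.271, 0.585)
next step: t=1.600: state=(-1.285, 0.582) — v has crossed -1.28
linear interpolation between t=1.580 (-1.27066) and t=1.600 (-1.28505) → t≈1.593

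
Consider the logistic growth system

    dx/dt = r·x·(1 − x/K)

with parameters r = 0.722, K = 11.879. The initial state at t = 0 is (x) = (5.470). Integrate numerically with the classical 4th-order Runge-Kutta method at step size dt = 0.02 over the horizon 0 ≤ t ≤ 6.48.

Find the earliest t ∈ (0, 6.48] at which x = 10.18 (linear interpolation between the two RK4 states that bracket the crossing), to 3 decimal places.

t = 2.699

t=0.000: state=(5.470)
step 1 (dt=0.02): k1=(2.131), k2=(2.132), k3=(2.132), k4=(2.133); state += dt/6·(k1+2k2+2k3+k4)
t=0.020: state=(5.513)
t=0.040: state=(5.555)
t=0.060: state=(5.598)
continuing one RK4 step at a time; state shown every 25 steps (Δt=0.5):
t=0.500: state=(6.539)
t=1.000: state=(7.570)
t=1.500: state=(8.505)
t=2.000: state=(9.306)
t=2.500: state=(9.960)
t=2.680: state=(10.160)
next step: t=2.700: state=(10.181) — x has crossed 10.18
linear interpolation between t=2.680 (10.15973) and t=2.700 (10.18086) → t≈2.699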